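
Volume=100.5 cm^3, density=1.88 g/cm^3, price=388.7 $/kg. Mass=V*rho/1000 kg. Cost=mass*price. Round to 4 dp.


Mass = 100.5*1.88/1000 = 0.18894 kg
Cost = 0.18894 * 388.7 = 73.441 $


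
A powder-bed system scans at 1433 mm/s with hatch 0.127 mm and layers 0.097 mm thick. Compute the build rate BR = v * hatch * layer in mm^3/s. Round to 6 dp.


Rate = 1433 * 0.127 * 0.097 = 17.653127 mm^3/s


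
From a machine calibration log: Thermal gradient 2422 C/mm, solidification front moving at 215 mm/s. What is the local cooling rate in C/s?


CR = 2422 * 215 = 520730 C/s


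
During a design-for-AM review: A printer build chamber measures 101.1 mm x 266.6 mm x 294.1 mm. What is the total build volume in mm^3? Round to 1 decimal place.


V = 101.1 * 266.6 * 294.1 = 7926953.8 mm^3


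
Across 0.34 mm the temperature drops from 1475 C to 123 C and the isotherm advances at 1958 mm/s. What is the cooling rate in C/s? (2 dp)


G = (1475-123)/0.34 = 3976.47058824 C/mm
CR = 3976.47058824 * 1958 = 7785929.41 C/s


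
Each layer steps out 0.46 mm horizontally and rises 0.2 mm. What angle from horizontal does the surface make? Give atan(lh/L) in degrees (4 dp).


angle = atan(0.2/0.46) = 23.4986 degrees


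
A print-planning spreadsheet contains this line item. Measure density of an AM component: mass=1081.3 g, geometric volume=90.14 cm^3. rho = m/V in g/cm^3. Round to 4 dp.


rho = 1081.3 / 90.14 = 11.9958 g/cm^3


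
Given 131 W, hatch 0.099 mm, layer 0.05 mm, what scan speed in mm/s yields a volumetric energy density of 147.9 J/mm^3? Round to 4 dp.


v = 131 / (147.9*0.099*0.05) = 178.9361 mm/s


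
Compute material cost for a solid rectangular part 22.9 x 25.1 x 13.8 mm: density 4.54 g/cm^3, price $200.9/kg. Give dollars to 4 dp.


V = 22.9 * 25.1 * 13.8 = 7932.102 mm^3 = 7.932102 cm^3
Mass = 7.932102 * 4.54 / 1000 = 0.03601174 kg
Cost = 0.03601174 * 200.9 = 7.2348 $


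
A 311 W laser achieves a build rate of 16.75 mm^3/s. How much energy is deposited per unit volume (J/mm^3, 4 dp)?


SE = 311 / 16.75 = 18.5672 J/mm^3


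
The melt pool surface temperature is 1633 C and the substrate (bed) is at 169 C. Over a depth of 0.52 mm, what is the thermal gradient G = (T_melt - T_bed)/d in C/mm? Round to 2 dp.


G = (1633-169)/0.52 = 2815.38 C/mm


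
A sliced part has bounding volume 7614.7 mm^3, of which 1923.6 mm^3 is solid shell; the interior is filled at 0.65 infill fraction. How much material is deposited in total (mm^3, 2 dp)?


V_infill = (7614.7 - 1923.6) * 0.65 = 3699.22
V_total = 1923.6 + 3699.22 = 5622.82 mm^3


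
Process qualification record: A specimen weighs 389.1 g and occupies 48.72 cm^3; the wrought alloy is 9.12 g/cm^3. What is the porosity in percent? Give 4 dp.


rho_part = 389.1 / 48.72 = 7.9864532 g/cm^3
Porosity = (1 - 7.9864532/9.12)*100 = 12.4292 %


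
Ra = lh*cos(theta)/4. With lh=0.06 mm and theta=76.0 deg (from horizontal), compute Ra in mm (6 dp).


Ra = 0.06 * cos(76.0) / 4 = 0.003629 mm


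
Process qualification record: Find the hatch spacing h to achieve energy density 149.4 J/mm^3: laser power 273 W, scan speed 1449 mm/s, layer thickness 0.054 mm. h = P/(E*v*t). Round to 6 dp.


h = 273 / (149.4*1449*0.054) = 0.023353 mm


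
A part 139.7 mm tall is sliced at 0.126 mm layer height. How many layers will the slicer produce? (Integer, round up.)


Layers = ceil(139.7/0.126) = 1109


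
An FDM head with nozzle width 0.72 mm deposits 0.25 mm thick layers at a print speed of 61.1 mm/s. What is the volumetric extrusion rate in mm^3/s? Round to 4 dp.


Rate = 0.72 * 0.25 * 61.1 = 10.998 mm^3/s


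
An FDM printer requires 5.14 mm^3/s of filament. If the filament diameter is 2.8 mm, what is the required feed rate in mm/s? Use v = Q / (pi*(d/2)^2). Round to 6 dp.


A = pi*(2.8/2)^2 = 6.157522
v = 5.14 / 6.157522 = 0.834751 mm/s


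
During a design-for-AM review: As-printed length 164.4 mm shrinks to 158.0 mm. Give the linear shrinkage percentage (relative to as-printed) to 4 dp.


Shrinkage = ((164.4-158.0)/164.4)*100 = 3.8929 %


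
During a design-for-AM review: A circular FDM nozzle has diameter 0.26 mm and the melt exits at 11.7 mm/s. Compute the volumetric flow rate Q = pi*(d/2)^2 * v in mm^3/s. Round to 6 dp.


A = pi*(0.26/2)^2 = 0.05309292 mm^2
Q = 0.05309292 * 11.7 = 0.621187 mm^3/s


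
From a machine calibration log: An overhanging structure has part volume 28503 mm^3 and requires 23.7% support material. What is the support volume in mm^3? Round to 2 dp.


V_support = 28503 * 0.237 = 6755.21 mm^3


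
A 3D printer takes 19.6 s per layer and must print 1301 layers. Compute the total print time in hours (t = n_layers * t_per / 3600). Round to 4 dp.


t = 1301 * 19.6 / 3600 = 7.0832 hrs


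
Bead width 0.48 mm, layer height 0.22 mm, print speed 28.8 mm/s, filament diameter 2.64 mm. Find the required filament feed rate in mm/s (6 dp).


Q = 0.48 * 0.22 * 28.8 = 3.04128 mm^3/s
A_fil = pi*(2.64/2)^2 = 5.47391104 mm^2
v_feed = 3.04128 / 5.47391104 = 0.555595 mm/s


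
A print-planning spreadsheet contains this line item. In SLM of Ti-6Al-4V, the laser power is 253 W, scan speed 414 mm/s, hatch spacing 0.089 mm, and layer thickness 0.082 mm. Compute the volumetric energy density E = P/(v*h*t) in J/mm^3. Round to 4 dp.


E = 253 / (414*0.089*0.082) = 83.7368 J/mm^3


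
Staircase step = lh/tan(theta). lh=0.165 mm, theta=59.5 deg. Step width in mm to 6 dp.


step = 0.165 / tan(59.5) = 0.097192 mm


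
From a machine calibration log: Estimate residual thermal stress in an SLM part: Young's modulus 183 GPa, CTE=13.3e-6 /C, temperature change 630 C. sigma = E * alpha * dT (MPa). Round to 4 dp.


sigma = 183*1000 * 13.3e-6 * 630 = 1533.357 MPa


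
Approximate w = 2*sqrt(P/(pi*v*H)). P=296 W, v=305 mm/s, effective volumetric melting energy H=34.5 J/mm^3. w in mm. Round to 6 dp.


w = 2*sqrt(296/(pi*305*34.5)) = 0.189252 mm


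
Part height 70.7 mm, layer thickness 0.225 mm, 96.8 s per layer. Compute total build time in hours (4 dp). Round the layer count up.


Layers = ceil(70.7/0.225) = 315
t = 315 * 96.8 / 3600 = 8.47 hrs


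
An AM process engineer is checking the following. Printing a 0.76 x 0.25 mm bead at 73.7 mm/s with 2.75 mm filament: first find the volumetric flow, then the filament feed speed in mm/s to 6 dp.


Q = 0.76 * 0.25 * 73.7 = 14.003 mm^3/s
A_fil = pi*(2.75/2)^2 = 5.93957361 mm^2
v_feed = 14.003 / 5.93957361 = 2.357577 mm/s


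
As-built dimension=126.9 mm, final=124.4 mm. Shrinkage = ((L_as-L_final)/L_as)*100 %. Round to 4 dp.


Shrinkage = ((126.9-124.4)/126.9)*100 = 1.9701 %


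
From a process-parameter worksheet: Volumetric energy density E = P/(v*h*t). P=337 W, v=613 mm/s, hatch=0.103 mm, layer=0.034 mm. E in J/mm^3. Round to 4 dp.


E = 337 / (613*0.103*0.034) = 156.9832 J/mm^3


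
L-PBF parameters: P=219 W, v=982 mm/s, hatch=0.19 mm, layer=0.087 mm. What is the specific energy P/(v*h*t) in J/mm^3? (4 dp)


Build rate = 982 * 0.19 * 0.087 = 16.23246 mm^3/s
SE = 219 / 16.23246 = 13.4915 J/mm^3


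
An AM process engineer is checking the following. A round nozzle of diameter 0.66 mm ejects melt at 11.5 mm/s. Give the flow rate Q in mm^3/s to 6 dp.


A = pi*(0.66/2)^2 = 0.34211944 mm^2
Q = 0.34211944 * 11.5 = 3.934374 mm^3/s


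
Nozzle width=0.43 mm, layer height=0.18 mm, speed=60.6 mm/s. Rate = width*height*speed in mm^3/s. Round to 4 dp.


Rate = 0.43 * 0.18 * 60.6 = 4.6904 mm^3/s


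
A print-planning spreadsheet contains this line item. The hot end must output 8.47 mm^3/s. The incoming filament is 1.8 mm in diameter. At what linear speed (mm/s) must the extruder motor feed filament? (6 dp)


A = pi*(1.8/2)^2 = 2.54469
v = 8.47 / 2.54469 = 3.3285 mm/s


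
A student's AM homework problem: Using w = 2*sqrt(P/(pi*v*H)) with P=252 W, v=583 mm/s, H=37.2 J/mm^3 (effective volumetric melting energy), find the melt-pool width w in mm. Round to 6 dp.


w = 2*sqrt(252/(pi*583*37.2)) = 0.121632 mm


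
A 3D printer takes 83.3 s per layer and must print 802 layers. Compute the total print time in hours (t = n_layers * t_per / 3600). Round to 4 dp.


t = 802 * 83.3 / 3600 = 18.5574 hrs


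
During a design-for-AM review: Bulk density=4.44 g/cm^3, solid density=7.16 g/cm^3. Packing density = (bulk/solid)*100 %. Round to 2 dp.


Packing = (4.44/7.16)*100 = 62.01 %


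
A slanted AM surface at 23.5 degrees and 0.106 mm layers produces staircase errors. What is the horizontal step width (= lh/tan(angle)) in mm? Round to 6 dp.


step = 0.106 / tan(23.5) = 0.243783 mm


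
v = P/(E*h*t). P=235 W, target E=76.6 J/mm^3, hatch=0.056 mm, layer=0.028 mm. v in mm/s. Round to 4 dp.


v = 235 / (76.6*0.056*0.028) = 1956.5594 mm/s


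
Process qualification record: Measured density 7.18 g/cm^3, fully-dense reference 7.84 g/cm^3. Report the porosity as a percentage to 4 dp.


Porosity = (1-7.18/7.84)*100 = 8.4184 %


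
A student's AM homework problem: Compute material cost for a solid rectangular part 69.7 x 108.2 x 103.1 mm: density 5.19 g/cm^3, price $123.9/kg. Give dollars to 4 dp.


V = 69.7 * 108.2 * 103.1 = 777532.774 mm^3 = 777.532774 cm^3
Mass = 777.532774 * 5.19 / 1000 = 4.0353951 kg
Cost = 4.0353951 * 123.9 = 499.9855 $


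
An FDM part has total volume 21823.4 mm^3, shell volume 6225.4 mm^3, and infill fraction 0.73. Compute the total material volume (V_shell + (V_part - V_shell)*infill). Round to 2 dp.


V_infill = (21823.4 - 6225.4) * 0.73 = 11386.54
V_total = 6225.4 + 11386.54 = 17611.94 mm^3


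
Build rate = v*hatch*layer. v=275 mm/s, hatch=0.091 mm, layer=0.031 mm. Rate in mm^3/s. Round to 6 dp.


Rate = 275 * 0.091 * 0.031 = 0.775775 mm^3/s


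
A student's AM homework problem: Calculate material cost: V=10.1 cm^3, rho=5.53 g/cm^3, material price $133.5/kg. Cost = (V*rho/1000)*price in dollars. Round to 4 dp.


Mass = 10.1*5.53/1000 = 0.055853 kg
Cost = 0.055853 * 133.5 = 7.4564 $


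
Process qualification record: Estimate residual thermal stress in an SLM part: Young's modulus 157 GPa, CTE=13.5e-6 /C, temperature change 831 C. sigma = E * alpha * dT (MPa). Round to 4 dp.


sigma = 157*1000 * 13.5e-6 * 831 = 1761.3045 MPa


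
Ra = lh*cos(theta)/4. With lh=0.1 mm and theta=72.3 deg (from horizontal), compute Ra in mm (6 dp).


Ra = 0.1 * cos(72.3) / 4 = 0.007601 mm


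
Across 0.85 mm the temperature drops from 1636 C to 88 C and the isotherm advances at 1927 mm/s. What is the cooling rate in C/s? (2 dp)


G = (1636-88)/0.85 = 1821.17647059 C/mm
CR = 1821.17647059 * 1927 = 3509407.06 C/s


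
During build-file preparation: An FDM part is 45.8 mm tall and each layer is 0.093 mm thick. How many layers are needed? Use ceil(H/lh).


Layers = ceil(45.8/0.093) = 493


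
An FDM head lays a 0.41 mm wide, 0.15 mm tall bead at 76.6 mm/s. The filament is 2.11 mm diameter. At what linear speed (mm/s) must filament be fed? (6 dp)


Q = 0.41 * 0.15 * 76.6 = 4.7109 mm^3/s
A_fil = pi*(2.11/2)^2 = 3.49667116 mm^2
v_feed = 4.7109 / 3.49667116 = 1.347253 mm/s


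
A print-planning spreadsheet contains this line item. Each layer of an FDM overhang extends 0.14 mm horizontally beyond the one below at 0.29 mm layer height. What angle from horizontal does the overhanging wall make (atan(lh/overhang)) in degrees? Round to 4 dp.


angle = atan(0.29/0.14) = 64.2307 degrees


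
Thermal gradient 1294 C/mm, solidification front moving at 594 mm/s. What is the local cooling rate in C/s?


CR = 1294 * 594 = 768636 C/s


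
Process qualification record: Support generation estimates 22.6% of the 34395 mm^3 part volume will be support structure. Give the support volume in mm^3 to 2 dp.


V_support = 34395 * 0.226 = 7773.27 mm^3


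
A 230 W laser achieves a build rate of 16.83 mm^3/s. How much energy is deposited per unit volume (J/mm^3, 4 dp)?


SE = 230 / 16.83 = 13.6661 J/mm^3


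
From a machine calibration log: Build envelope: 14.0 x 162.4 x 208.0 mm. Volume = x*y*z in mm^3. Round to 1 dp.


V = 14.0 * 162.4 * 208.0 = 472908.8 mm^3


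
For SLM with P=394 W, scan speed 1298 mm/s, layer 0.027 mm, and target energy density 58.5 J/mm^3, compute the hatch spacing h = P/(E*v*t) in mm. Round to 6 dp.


h = 394 / (58.5*1298*0.027) = 0.192177 mm


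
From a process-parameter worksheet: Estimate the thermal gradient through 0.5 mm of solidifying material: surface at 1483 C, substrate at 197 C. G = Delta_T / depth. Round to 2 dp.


G = (1483-197)/0.5 = 2572.0 C/mm


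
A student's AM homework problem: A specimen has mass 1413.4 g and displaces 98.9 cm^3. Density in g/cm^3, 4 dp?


rho = 1413.4 / 98.9 = 14.2912 g/cm^3


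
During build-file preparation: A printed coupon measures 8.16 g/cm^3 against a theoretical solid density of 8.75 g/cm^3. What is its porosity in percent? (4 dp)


Porosity = (1-8.16/8.75)*100 = 6.7429 %


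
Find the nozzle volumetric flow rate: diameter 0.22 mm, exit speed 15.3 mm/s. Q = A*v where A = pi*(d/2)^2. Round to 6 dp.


A = pi*(0.22/2)^2 = 0.03801327 mm^2
Q = 0.03801327 * 15.3 = 0.581603 mm^3/s


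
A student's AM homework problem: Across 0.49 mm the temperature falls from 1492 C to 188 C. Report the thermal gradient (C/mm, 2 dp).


G = (1492-188)/0.49 = 2661.22 C/mm


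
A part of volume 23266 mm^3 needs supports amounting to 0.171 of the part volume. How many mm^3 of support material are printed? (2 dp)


V_support = 23266 * 0.171 = 3978.49 mm^3


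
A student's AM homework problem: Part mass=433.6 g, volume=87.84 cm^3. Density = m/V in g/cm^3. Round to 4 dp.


rho = 433.6 / 87.84 = 4.9362 g/cm^3


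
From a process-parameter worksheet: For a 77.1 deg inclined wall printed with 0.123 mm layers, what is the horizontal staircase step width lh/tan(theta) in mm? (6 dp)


step = 0.123 / tan(77.1) = 0.028171 mm


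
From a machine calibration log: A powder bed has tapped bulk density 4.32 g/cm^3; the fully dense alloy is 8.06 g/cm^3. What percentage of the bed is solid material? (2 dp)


Packing = (4.32/8.06)*100 = 53.6 %


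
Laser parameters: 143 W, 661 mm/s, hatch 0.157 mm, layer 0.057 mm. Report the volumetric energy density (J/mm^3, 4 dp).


E = 143 / (661*0.157*0.057) = 24.1746 J/mm^3


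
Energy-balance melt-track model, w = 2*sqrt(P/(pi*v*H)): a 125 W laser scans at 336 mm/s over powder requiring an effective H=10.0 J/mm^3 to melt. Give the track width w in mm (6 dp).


w = 2*sqrt(125/(pi*336*10.0)) = 0.217641 mm


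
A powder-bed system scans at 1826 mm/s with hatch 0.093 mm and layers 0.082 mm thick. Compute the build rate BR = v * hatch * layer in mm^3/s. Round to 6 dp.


Rate = 1826 * 0.093 * 0.082 = 13.925076 mm^3/s


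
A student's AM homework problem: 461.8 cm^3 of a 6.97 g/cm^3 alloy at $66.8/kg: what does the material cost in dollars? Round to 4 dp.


Mass = 461.8*6.97/1000 = 3.218746 kg
Cost = 3.218746 * 66.8 = 215.0122 $


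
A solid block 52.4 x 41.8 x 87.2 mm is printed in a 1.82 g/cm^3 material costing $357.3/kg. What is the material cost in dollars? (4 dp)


V = 52.4 * 41.8 * 87.2 = 190995.904 mm^3 = 190.995904 cm^3
Mass = 190.995904 * 1.82 / 1000 = 0.34761255 kg
Cost = 0.34761255 * 357.3 = 124.202 $


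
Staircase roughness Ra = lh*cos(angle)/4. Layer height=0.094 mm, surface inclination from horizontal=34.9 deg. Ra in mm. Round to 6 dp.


Ra = 0.094 * cos(34.9) / 4 = 0.019274 mm


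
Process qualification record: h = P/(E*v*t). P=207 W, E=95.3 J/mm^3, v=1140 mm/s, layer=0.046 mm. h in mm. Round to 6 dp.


h = 207 / (95.3*1140*0.046) = 0.04142 mm


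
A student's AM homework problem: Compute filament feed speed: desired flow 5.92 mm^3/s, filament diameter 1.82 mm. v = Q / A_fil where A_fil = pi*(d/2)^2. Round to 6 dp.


A = pi*(1.82/2)^2 = 2.601553
v = 5.92 / 2.601553 = 2.275564 mm/s


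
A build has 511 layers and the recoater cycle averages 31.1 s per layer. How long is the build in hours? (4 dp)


t = 511 * 31.1 / 3600 = 4.4145 hrs


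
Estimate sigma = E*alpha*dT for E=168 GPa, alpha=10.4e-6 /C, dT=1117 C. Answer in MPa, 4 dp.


sigma = 168*1000 * 10.4e-6 * 1117 = 1951.6224 MPa


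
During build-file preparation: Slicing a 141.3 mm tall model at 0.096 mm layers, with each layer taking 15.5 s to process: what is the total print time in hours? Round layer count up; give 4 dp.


Layers = ceil(141.3/0.096) = 1472
t = 1472 * 15.5 / 3600 = 6.3378 hrs


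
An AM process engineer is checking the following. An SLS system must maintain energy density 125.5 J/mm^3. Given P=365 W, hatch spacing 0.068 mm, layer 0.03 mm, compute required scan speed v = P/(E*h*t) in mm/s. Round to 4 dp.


v = 365 / (125.5*0.068*0.03) = 1425.6699 mm/s


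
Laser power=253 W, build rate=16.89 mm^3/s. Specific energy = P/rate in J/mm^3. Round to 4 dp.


SE = 253 / 16.89 = 14.9793 J/mm^3


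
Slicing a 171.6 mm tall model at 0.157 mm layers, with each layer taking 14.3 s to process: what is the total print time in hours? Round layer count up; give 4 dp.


Layers = ceil(171.6/0.157) = 1093
t = 1093 * 14.3 / 3600 = 4.3416 hrs


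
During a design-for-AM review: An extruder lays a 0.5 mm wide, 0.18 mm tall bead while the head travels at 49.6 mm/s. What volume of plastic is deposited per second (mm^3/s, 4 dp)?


Rate = 0.5 * 0.18 * 49.6 = 4.464 mm^3/s


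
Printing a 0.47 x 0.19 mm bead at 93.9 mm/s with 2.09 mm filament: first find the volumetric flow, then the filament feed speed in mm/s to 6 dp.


Q = 0.47 * 0.19 * 93.9 = 8.38527 mm^3/s
A_fil = pi*(2.09/2)^2 = 3.43069772 mm^2
v_feed = 8.38527 / 3.43069772 = 2.444188 mm/s


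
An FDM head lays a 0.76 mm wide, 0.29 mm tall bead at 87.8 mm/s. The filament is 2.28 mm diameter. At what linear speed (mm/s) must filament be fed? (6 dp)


Q = 0.76 * 0.29 * 87.8 = 19.35112 mm^3/s
A_fil = pi*(2.28/2)^2 = 4.08281381 mm^2
v_feed = 19.35112 / 4.08281381 = 4.739653 mm/s


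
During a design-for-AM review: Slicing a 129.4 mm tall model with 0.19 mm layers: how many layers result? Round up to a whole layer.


Layers = ceil(129.4/0.19) = 682


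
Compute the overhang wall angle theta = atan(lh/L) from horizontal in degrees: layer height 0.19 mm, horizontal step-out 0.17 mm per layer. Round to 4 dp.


angle = atan(0.19/0.17) = 48.1798 degrees


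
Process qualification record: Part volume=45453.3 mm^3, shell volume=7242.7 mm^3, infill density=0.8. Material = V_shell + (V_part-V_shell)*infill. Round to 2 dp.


V_infill = (45453.3 - 7242.7) * 0.8 = 30568.48
V_total = 7242.7 + 30568.48 = 37811.18 mm^3


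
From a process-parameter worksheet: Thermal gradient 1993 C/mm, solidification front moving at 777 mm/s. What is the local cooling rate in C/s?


CR = 1993 * 777 = 1548561 C/s


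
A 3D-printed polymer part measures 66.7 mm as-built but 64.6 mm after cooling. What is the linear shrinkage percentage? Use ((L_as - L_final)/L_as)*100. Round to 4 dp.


Shrinkage = ((66.7-64.6)/66.7)*100 = 3.1484 %


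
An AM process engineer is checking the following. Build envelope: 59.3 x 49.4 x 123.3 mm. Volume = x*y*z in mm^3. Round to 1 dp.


V = 59.3 * 49.4 * 123.3 = 361197.5 mm^3


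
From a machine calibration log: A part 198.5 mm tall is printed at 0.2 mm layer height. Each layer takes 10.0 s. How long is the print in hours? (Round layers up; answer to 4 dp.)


Layers = ceil(198.5/0.2) = 993
t = 993 * 10.0 / 3600 = 2.7583 hrs


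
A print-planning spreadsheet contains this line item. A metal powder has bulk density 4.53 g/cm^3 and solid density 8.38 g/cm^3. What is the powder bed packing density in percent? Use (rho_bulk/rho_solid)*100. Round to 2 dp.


Packing = (4.53/8.38)*100 = 54.06 %


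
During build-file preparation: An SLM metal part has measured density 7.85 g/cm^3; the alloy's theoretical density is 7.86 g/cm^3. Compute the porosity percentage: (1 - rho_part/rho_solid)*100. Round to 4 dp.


Porosity = (1-7.85/7.86)*100 = 0.1272 %


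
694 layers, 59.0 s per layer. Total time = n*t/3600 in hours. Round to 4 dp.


t = 694 * 59.0 / 3600 = 11.3739 hrs


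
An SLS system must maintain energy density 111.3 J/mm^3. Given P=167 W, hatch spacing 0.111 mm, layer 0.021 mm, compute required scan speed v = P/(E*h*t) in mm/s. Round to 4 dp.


v = 167 / (111.3*0.111*0.021) = 643.6934 mm/s


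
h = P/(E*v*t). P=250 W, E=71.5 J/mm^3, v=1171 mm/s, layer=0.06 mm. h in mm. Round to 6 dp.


h = 250 / (71.5*1171*0.06) = 0.049765 mm


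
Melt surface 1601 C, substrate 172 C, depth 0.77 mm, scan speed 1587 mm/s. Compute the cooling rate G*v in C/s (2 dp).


G = (1601-172)/0.77 = 1855.84415584 C/mm
CR = 1855.84415584 * 1587 = 2945224.68 C/s


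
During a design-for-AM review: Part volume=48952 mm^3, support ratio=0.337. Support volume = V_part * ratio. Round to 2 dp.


V_support = 48952 * 0.337 = 16496.82 mm^3


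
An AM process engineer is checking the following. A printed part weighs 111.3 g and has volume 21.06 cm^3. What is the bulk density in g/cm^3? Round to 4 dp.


rho = 111.3 / 21.06 = 5.2849 g/cm^3


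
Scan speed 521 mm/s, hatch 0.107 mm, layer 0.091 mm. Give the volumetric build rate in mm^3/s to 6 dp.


Rate = 521 * 0.107 * 0.091 = 5.072977 mm^3/s


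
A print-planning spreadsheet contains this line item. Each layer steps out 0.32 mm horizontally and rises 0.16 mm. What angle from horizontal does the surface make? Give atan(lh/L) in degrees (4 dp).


angle = atan(0.16/0.32) = 26.5651 degrees


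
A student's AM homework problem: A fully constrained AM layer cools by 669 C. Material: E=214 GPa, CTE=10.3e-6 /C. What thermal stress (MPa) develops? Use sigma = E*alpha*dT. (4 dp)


sigma = 214*1000 * 10.3e-6 * 669 = 1474.6098 MPa


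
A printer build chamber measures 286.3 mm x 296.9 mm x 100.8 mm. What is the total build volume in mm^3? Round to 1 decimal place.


V = 286.3 * 296.9 * 100.8 = 8568249.0 mm^3


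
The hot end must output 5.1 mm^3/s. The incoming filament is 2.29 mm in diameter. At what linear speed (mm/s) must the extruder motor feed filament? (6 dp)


A = pi*(2.29/2)^2 = 4.118707
v = 5.1 / 4.118707 = 1.238253 mm/s


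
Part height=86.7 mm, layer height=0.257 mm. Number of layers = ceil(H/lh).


Layers = ceil(86.7/0.257) = 338


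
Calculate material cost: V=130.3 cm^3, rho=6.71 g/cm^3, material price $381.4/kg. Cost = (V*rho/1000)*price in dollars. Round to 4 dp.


Mass = 130.3*6.71/1000 = 0.874313 kg
Cost = 0.874313 * 381.4 = 333.463 $


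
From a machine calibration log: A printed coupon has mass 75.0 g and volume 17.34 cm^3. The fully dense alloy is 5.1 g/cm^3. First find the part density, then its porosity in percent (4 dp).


rho_part = 75.0 / 17.34 = 4.32525952 g/cm^3
Porosity = (1 - 4.32525952/5.1)*100 = 15.191 %


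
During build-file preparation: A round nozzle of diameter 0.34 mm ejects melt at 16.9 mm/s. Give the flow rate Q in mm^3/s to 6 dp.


A = pi*(0.34/2)^2 = 0.09079203 mm^2
Q = 0.09079203 * 16.9 = 1.534385 mm^3/s


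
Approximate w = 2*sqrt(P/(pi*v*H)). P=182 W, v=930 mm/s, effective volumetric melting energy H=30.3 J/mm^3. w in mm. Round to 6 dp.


w = 2*sqrt(182/(pi*930*30.3)) = 0.090683 mm


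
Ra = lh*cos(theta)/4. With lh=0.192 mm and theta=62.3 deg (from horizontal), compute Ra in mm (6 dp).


Ra = 0.192 * cos(62.3) / 4 = 0.022312 mm


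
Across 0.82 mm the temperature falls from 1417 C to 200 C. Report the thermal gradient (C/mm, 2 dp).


G = (1417-200)/0.82 = 1484.15 C/mm


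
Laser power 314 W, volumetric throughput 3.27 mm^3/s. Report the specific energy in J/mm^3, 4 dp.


SE = 314 / 3.27 = 96.0245 J/mm^3


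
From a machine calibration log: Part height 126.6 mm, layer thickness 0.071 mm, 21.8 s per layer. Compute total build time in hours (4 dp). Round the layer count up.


Layers = ceil(126.6/0.071) = 1784
t = 1784 * 21.8 / 3600 = 10.8031 hrs


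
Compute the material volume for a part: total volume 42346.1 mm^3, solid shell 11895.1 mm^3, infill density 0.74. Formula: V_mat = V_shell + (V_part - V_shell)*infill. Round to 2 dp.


V_infill = (42346.1 - 11895.1) * 0.74 = 22533.74
V_total = 11895.1 + 22533.74 = 34428.84 mm^3


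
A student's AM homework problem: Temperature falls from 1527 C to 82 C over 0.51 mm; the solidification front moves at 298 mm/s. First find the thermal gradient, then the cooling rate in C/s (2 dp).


G = (1527-82)/0.51 = 2833.33333333 C/mm
CR = 2833.33333333 * 298 = 844333.33 C/s


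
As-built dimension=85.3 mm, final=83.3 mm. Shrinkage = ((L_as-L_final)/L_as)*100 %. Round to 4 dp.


Shrinkage = ((85.3-83.3)/85.3)*100 = 2.3447 %


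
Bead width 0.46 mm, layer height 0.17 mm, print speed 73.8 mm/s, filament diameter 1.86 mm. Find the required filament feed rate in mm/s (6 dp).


Q = 0.46 * 0.17 * 73.8 = 5.77116 mm^3/s
A_fil = pi*(1.86/2)^2 = 2.71716349 mm^2
v_feed = 5.77116 / 2.71716349 = 2.123965 mm/s


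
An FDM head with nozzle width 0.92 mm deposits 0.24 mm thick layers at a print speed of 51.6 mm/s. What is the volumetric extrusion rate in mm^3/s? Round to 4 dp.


Rate = 0.92 * 0.24 * 51.6 = 11.3933 mm^3/s


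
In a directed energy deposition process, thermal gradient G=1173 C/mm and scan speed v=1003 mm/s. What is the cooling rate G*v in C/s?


CR = 1173 * 1003 = 1176519 C/s


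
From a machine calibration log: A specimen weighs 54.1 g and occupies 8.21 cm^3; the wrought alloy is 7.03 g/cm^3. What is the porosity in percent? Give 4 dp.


rho_part = 54.1 / 8.21 = 6.58952497 g/cm^3
Porosity = (1 - 6.58952497/7.03)*100 = 6.2656 %


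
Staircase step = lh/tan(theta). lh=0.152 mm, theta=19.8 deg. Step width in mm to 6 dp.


step = 0.152 / tan(19.8) = 0.422196 mm


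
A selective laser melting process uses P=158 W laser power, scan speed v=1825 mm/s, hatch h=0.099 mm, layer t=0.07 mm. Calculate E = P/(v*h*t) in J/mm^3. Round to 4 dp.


E = 158 / (1825*0.099*0.07) = 12.4928 J/mm^3


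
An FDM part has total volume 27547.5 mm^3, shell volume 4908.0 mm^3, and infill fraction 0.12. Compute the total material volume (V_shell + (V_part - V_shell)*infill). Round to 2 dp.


V_infill = (27547.5 - 4908.0) * 0.12 = 2716.74
V_total = 4908.0 + 2716.74 = 7624.74 mm^3


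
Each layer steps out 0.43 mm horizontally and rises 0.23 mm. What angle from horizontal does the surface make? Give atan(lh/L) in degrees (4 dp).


angle = atan(0.23/0.43) = 28.1416 degrees


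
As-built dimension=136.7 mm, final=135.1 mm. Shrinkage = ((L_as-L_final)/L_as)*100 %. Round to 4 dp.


Shrinkage = ((136.7-135.1)/136.7)*100 = 1.1704 %


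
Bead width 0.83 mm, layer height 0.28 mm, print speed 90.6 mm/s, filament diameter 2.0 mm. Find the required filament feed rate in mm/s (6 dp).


Q = 0.83 * 0.28 * 90.6 = 21.05544 mm^3/s
A_fil = pi*(2.0/2)^2 = 3.14159265 mm^2
v_feed = 21.05544 / 3.14159265 = 6.702155 mm/s


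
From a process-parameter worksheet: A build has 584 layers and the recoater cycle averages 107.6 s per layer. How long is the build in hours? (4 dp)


t = 584 * 107.6 / 3600 = 17.4551 hrs


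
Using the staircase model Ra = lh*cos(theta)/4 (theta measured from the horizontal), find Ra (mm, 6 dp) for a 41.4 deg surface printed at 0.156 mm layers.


Ra = 0.156 * cos(41.4) / 4 = 0.029254 mm


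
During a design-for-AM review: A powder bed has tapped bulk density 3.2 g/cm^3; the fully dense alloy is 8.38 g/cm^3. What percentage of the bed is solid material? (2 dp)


Packing = (3.2/8.38)*100 = 38.19 %


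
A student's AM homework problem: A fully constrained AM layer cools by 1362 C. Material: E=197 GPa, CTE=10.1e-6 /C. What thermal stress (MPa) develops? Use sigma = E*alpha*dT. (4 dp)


sigma = 197*1000 * 10.1e-6 * 1362 = 2709.9714 MPa


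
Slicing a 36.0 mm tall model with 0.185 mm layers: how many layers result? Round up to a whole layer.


Layers = ceil(36.0/0.185) = 195


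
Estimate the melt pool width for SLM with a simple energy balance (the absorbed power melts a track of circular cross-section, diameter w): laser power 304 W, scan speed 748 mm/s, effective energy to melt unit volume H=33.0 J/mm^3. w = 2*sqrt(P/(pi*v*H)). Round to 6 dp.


w = 2*sqrt(304/(pi*748*33.0)) = 0.125223 mm


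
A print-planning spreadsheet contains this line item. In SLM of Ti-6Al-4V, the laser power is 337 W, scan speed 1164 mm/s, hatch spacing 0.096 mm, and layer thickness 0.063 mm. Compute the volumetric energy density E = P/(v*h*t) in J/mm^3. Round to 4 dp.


E = 337 / (1164*0.096*0.063) = 47.8702 J/mm^3


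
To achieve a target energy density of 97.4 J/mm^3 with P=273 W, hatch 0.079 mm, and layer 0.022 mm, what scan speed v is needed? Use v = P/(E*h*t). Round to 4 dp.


v = 273 / (97.4*0.079*0.022) = 1612.7012 mm/s


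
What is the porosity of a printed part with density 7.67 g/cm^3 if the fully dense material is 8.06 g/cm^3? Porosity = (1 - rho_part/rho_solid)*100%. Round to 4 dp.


Porosity = (1-7.67/8.06)*100 = 4.8387 %


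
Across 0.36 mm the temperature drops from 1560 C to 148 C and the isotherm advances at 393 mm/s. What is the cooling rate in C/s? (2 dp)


G = (1560-148)/0.36 = 3922.22222222 C/mm
CR = 3922.22222222 * 393 = 1541433.33 C/s


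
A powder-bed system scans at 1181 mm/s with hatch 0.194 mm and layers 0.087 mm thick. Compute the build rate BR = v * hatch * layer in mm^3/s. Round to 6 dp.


Rate = 1181 * 0.194 * 0.087 = 19.932918 mm^3/s


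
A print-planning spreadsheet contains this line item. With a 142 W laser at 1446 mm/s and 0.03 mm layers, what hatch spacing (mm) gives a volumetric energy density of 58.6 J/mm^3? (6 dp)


h = 142 / (58.6*1446*0.03) = 0.05586 mm


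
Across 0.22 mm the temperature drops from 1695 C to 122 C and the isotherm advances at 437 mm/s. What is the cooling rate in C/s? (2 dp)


G = (1695-122)/0.22 = 7150.0 C/mm
CR = 7150.0 * 437 = 3124550.0 C/s


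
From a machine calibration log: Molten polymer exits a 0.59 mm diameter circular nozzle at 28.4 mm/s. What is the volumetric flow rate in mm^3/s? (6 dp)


A = pi*(0.59/2)^2 = 0.2733971 mm^2
Q = 0.2733971 * 28.4 = 7.764478 mm^3/s


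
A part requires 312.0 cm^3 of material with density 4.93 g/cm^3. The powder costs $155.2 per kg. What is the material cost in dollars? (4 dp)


Mass = 312.0*4.93/1000 = 1.53816 kg
Cost = 1.53816 * 155.2 = 238.7224 $


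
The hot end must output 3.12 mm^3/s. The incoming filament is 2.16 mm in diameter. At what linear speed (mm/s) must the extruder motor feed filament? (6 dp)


A = pi*(2.16/2)^2 = 3.664354
v = 3.12 / 3.664354 = 0.851446 mm/s


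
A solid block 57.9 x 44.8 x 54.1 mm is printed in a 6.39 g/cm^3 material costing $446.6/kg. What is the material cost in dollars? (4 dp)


V = 57.9 * 44.8 * 54.1 = 140331.072 mm^3 = 140.331072 cm^3
Mass = 140.331072 * 6.39 / 1000 = 0.89671555 kg
Cost = 0.89671555 * 446.6 = 400.4732 $


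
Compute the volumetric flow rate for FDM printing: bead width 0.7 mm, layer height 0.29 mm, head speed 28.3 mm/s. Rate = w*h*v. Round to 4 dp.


Rate = 0.7 * 0.29 * 28.3 = 5.7449 mm^3/s


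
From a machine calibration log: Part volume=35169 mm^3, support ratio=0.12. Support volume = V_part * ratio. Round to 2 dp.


V_support = 35169 * 0.12 = 4220.28 mm^3


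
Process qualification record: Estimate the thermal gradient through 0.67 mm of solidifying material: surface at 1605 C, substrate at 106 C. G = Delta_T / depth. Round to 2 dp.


G = (1605-106)/0.67 = 2237.31 C/mm


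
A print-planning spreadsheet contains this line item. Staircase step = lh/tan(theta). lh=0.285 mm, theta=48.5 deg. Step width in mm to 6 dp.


step = 0.285 / tan(48.5) = 0.252147 mm


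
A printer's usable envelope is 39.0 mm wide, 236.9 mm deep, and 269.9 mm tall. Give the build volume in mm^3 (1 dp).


V = 39.0 * 236.9 * 269.9 = 2493633.1 mm^3


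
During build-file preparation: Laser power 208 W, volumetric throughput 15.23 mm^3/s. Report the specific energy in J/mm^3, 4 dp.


SE = 208 / 15.23 = 13.6573 J/mm^3


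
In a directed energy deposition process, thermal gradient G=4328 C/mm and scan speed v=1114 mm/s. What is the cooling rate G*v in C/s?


CR = 4328 * 1114 = 4821392 C/s


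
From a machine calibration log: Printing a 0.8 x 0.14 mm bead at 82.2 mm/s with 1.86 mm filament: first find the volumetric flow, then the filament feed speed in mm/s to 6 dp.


Q = 0.8 * 0.14 * 82.2 = 9.2064 mm^3/s
A_fil = pi*(1.86/2)^2 = 2.71716349 mm^2
v_feed = 9.2064 / 2.71716349 = 3.388239 mm/s


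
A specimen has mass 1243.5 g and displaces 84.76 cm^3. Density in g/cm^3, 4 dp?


rho = 1243.5 / 84.76 = 14.6708 g/cm^3


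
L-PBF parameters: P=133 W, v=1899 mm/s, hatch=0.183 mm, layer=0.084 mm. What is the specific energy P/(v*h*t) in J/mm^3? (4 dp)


Build rate = 1899 * 0.183 * 0.084 = 29.191428 mm^3/s
SE = 133 / 29.191428 = 4.5561 J/mm^3


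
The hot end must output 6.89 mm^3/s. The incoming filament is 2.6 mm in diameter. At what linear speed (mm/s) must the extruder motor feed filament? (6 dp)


A = pi*(2.6/2)^2 = 5.309292
v = 6.89 / 5.309292 = 1.297725 mm/s


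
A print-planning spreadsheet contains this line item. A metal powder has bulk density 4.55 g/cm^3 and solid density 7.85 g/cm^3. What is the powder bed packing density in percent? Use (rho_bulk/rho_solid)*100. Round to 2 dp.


Packing = (4.55/7.85)*100 = 57.96 %


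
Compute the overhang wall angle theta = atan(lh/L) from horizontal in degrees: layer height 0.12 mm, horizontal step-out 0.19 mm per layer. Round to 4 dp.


angle = atan(0.12/0.19) = 32.2756 degrees


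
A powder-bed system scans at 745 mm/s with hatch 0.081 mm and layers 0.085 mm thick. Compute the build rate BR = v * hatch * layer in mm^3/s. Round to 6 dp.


Rate = 745 * 0.081 * 0.085 = 5.129325 mm^3/s


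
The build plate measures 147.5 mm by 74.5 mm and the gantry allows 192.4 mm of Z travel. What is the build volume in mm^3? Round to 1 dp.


V = 147.5 * 74.5 * 192.4 = 2114235.5 mm^3


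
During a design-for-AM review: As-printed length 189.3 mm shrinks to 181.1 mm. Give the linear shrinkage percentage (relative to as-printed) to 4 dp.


Shrinkage = ((189.3-181.1)/189.3)*100 = 4.3317 %


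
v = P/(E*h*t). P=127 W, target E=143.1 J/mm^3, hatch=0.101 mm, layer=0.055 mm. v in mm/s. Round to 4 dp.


v = 127 / (143.1*0.101*0.055) = 159.7644 mm/s


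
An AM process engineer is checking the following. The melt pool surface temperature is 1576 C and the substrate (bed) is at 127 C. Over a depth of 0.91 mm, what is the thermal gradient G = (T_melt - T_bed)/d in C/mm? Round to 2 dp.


G = (1576-127)/0.91 = 1592.31 C/mm


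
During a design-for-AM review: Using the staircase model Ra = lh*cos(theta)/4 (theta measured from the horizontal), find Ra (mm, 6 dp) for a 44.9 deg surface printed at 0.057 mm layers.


Ra = 0.057 * cos(44.9) / 4 = 0.010094 mm


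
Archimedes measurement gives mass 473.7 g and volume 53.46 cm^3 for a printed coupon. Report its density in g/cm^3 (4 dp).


rho = 473.7 / 53.46 = 8.8608 g/cm^3


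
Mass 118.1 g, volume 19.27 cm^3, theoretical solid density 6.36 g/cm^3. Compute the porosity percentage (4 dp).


rho_part = 118.1 / 19.27 = 6.12869746 g/cm^3
Porosity = (1 - 6.12869746/6.36)*100 = 3.6368 %


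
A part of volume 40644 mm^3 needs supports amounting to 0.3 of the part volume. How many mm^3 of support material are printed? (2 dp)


V_support = 40644 * 0.3 = 12193.2 mm^3


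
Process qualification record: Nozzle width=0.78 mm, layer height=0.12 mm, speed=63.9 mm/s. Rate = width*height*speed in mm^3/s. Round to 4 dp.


Rate = 0.78 * 0.12 * 63.9 = 5.981 mm^3/s


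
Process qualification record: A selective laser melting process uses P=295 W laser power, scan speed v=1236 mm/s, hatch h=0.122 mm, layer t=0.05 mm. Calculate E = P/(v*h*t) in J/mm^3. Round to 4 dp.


E = 295 / (1236*0.122*0.05) = 39.1267 J/mm^3


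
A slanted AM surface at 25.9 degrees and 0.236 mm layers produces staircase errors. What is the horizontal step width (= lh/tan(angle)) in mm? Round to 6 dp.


step = 0.236 / tan(25.9) = 0.486023 mm


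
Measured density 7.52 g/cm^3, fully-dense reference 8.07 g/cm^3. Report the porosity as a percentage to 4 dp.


Porosity = (1-7.52/8.07)*100 = 6.8154 %


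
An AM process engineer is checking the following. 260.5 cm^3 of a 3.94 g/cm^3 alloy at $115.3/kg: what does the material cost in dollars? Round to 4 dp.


Mass = 260.5*3.94/1000 = 1.02637 kg
Cost = 1.02637 * 115.3 = 118.3405 $


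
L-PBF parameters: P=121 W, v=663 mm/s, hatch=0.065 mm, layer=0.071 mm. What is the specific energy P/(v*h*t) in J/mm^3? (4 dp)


Build rate = 663 * 0.065 * 0.071 = 3.059745 mm^3/s
SE = 121 / 3.059745 = 39.5458 J/mm^3


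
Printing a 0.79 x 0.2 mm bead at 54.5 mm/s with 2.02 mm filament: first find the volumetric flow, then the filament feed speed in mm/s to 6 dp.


Q = 0.79 * 0.2 * 54.5 = 8.611 mm^3/s
A_fil = pi*(2.02/2)^2 = 3.20473867 mm^2
v_feed = 8.611 / 3.20473867 = 2.686959 mm/s


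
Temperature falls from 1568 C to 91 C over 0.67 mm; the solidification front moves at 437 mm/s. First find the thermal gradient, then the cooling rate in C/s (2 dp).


G = (1568-91)/0.67 = 2204.47761194 C/mm
CR = 2204.47761194 * 437 = 963356.72 C/s


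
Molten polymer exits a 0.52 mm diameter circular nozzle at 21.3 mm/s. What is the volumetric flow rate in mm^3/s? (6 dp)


A = pi*(0.52/2)^2 = 0.21237166 mm^2
Q = 0.21237166 * 21.3 = 4.523516 mm^3/s


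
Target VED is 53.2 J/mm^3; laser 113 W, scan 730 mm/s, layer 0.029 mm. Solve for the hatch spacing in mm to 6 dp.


h = 113 / (53.2*730*0.029) = 0.100333 mm


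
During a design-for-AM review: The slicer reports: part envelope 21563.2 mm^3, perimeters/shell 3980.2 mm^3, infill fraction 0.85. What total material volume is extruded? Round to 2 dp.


V_infill = (21563.2 - 3980.2) * 0.85 = 14945.55
V_total = 3980.2 + 14945.55 = 18925.75 mm^3


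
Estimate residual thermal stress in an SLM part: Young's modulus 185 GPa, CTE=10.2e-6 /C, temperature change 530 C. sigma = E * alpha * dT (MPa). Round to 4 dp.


sigma = 185*1000 * 10.2e-6 * 530 = 1000.11 MPa


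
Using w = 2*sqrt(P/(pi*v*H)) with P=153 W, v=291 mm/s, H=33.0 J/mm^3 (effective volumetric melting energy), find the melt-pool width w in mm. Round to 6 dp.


w = 2*sqrt(153/(pi*291*33.0)) = 0.142429 mm


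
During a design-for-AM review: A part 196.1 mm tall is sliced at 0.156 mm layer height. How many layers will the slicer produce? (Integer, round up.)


Layers = ceil(196.1/0.156) = 1258


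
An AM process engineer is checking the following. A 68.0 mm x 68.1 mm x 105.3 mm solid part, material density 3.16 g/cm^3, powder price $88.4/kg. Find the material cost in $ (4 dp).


V = 68.0 * 68.1 * 105.3 = 487623.24 mm^3 = 487.62324 cm^3
Mass = 487.62324 * 3.16 / 1000 = 1.54088944 kg
Cost = 1.54088944 * 88.4 = 136.2146 $


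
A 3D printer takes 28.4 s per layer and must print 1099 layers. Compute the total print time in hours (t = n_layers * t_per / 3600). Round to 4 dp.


t = 1099 * 28.4 / 3600 = 8.6699 hrs


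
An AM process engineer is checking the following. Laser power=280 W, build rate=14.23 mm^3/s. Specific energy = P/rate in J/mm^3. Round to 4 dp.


SE = 280 / 14.23 = 19.6767 J/mm^3


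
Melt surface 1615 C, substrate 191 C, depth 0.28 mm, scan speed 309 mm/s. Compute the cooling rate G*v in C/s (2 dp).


G = (1615-191)/0.28 = 5085.71428571 C/mm
CR = 5085.71428571 * 309 = 1571485.71 C/s


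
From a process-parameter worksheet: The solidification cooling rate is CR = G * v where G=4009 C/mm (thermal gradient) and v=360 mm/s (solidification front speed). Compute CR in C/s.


CR = 4009 * 360 = 1443240 C/s
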